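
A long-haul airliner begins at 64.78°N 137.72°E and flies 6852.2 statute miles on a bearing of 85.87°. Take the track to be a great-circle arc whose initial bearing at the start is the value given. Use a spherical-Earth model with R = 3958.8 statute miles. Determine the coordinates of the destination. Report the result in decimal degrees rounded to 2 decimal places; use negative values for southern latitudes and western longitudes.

latitude -6.54°, longitude -124.63°

Angular distance δ = d/R = 6852.2 / 3958.8 = 1.730878 rad.
Start latitude φ₁ = 1.130624 rad; initial bearing θ = 1.498714 rad.
sin φ₂ = sin φ₁ cos δ + cos φ₁ sin δ cos θ = (0.904678)(-0.159399) + (0.426095)(0.987214)(0.072020) = -0.113910
φ₂ = asin(-0.113910) = -0.114158 rad = -6.54°.
For the longitude increment, Δλ = atan2( sin θ sin δ cos φ₁, cos δ − sin φ₁ sin φ₂ ) = atan2(0.419555, -0.056347) = 97.65°.
λ₂ = 137.72° + 97.65° = 235.37°, normalized to (−180°, 180°] → -124.63°.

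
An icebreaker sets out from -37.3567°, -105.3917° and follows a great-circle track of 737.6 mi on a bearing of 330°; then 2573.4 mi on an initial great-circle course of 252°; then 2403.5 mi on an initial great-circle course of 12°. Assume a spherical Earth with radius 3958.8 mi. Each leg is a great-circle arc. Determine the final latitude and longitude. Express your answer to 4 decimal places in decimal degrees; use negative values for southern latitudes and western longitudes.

latitude 1.6116°, longitude -147.6766°

Apply the spherical direct solution leg by leg, carrying full precision between legs.
Leg 1: from (-37.3567°, -105.3917°), δ = 737.6/3958.8 = 0.186319 rad, θ = 330° → φ = -27.9536°, λ = -111.4105°.
Leg 2: from (-27.9536°, -111.4105°), δ = 2573.4/3958.8 = 0.650045 rad, θ = 252° → φ = -32.5720°, λ = -154.4915°.
Leg 3: from (-32.5720°, -154.4915°), δ = 2403.5/3958.8 = 0.607128 rad, θ = 12° → φ = 1.6116°, λ = -147.6766°.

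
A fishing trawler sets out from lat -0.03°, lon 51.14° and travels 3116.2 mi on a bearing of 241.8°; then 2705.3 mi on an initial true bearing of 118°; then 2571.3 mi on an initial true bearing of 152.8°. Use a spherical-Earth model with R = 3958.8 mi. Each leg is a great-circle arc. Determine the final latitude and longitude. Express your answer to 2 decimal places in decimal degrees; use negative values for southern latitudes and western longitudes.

latitude -61.93°, longitude 87.08°

Apply the spherical direct solution leg by leg, carrying full precision between legs.
Leg 1: from (-0.03°, 51.14°), δ = 3116.2/3958.8 = 0.787158 rad, θ = 241.8° → φ = -19.58°, λ = 9.64°.
Leg 2: from (-19.58°, 9.64°), δ = 2705.3/3958.8 = 0.683364 rad, θ = 118° → φ = -32.63°, λ = 51.09°.
Leg 3: from (-32.63°, 51.09°), δ = 2571.3/3958.8 = 0.649515 rad, θ = 152.8° → φ = -61.93°, λ = 87.08°.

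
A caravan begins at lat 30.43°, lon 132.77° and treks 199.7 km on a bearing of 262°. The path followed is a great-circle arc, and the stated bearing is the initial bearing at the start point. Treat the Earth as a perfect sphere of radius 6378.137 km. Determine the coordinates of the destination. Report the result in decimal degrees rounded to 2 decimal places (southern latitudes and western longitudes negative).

Central angle δ = d/R = 0.031310 rad.
With φ₁ = 30.43° = 0.531104 rad and θ = 262° = 4.572763 rad:
sin φ₂ = sin φ₁ cos δ + cos φ₁ sin δ cos θ = (0.506485)(0.999510) + (0.862249)(0.031305)(-0.139173) = 0.502480
φ₂ = asin(0.502480) = 0.526465 rad = 30.16°.
Then Δλ = atan2(-0.026730, 0.745011) = -0.035863 rad, from sin θ sin δ cos φ₁ over cos δ − sin φ₁ sin φ₂.
λ₂ = 132.77° + -2.05° = 130.72°.

latitude 30.16°, longitude 130.72°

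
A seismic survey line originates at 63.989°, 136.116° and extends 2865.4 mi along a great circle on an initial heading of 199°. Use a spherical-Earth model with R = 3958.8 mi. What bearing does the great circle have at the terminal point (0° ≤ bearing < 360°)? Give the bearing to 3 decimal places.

final bearing 188.957°

δ = 2865.4/3958.8 = 0.723805 rad (41.4710°).
With φ₁ = 63.989° = 1.116819 rad and θ = 199° = 3.473205 rad:
Destination latitude: φ₂ = arcsin( sin φ₁ cos δ + cos φ₁ sin δ cos θ ) = arcsin(0.398797) = 23.503°.
Then Δλ = atan2(-0.094552, 0.390889) = -0.237331 rad, from sin θ sin δ cos φ₁ over cos δ − sin φ₁ sin φ₂.
Hence λ₂ = 136.116° + -13.598° = 122.518°.
The forward bearing on arrival equals the back-azimuth from the destination plus 180°.
Back-azimuth from P₂ (23.503°, 122.518°) to P₁ (63.989°, 136.116°), with Δλ' = λ₁ − λ₂ = 13.598°: atan2( sin Δλ' cos φ₁ , cos φ₂ sin φ₁ − sin φ₂ cos φ₁ cos Δλ' ) = 8.957°.
Final bearing = (8.957° + 180°) mod 360° = 188.957°.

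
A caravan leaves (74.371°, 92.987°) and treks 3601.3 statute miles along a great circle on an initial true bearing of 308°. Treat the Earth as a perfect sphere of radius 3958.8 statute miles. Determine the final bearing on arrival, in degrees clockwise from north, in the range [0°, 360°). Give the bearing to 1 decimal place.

Angular distance δ = d/R = 3601.3 / 3958.8 = 0.909695 rad.
With φ₁ = 74.371° = 1.298019 rad and θ = 308° = 5.375614 rad:
Destination latitude: φ₂ = arcsin( sin φ₁ cos δ + cos φ₁ sin δ cos θ ) = arcsin(0.722204) = 46.237°.
For the longitude increment, Δλ = atan2( sin θ sin δ cos φ₁, cos δ − sin φ₁ sin φ₂ ) = atan2(-0.167569, -0.081515) = -115.941°.
λ₂ = λ₁ + Δλ = -22.954°.
The forward bearing on arrival equals the back-azimuth from the destination plus 180°.
Back-azimuth from P₂ (46.2°, -23.0°) to P₁ (74.4°, 93.0°), with Δλ' = λ₁ − λ₂ = 115.9°: atan2( sin Δλ' cos φ₁ , cos φ₂ sin φ₁ − sin φ₂ cos φ₁ cos Δλ' ) = 17.9°.
Final bearing = (17.9° + 180°) mod 360° = 197.9°.

final bearing 197.9°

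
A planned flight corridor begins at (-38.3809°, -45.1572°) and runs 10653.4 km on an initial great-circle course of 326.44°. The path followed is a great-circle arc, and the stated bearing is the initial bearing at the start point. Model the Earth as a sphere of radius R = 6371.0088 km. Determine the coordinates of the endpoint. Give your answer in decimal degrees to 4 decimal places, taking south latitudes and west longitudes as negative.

latitude 45.4558°, longitude -96.7891°

δ = 10653.4/6371.0088 = 1.672168 rad (95.8082°).
Start latitude φ₁ = -0.669873 rad; initial bearing θ = 5.697453 rad.
Destination latitude: φ₂ = arcsin( sin φ₁ cos δ + cos φ₁ sin δ cos θ ) = arcsin(0.712709) = 45.4558°.
Then Δλ = atan2(-0.431123, 0.341313) = -0.901147 rad, from sin θ sin δ cos φ₁ over cos δ − sin φ₁ sin φ₂.
Hence λ₂ = -45.1572° + -51.6319° = -96.7891°.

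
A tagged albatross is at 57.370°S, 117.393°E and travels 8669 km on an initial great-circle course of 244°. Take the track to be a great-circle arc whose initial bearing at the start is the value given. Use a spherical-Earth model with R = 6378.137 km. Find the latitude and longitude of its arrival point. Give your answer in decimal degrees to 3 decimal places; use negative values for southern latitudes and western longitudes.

latitude -24.079°, longitude 11.652°

Angular distance δ = d/R = 8669 / 6378.137 = 1.359174 rad.
Start latitude φ₁ = -1.001295 rad; initial bearing θ = 4.258603 rad.
Destination latitude: φ₂ = arcsin( sin φ₁ cos δ + cos φ₁ sin δ cos θ ) = arcsin(-0.407996) = -24.079°.
Δλ = atan2( sin θ sin δ cos φ₁ , cos δ − sin φ₁ sin φ₂ ) = atan2(-0.473829, -0.133556) = -1.845535 rad = -105.741°.
λ₂ = 117.393° + -105.741° = 11.652°.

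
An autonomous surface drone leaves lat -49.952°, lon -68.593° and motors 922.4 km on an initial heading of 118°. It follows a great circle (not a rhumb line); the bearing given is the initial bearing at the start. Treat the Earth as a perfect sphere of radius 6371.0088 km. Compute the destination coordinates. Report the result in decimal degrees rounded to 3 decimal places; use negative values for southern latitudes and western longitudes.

latitude -53.233°, longitude -56.305°

The arc subtends δ = 922.4/6371.0088 = 0.144781 rad at the centre.
Converting: φ₁ = -0.871827 rad, θ = 2.059489 rad.
Destination latitude: φ₂ = arcsin( sin φ₁ cos δ + cos φ₁ sin δ cos θ ) = arcsin(-0.801078) = -53.233°.
For the longitude increment, Δλ = atan2( sin θ sin δ cos φ₁, cos δ − sin φ₁ sin φ₂ ) = atan2(0.081965, 0.376308) = 12.288°.
λ₂ = -68.593° + 12.288° = -56.305°.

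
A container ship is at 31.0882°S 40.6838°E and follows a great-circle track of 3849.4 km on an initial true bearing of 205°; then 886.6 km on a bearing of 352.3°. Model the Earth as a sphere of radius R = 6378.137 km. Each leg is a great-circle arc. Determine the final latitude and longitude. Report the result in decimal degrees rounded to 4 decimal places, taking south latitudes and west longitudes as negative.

Apply the spherical direct solution leg by leg, carrying full precision between legs.
Leg 1: from (-31.0882°, 40.6838°), δ = 3849.4/6378.137 = 0.603530 rad, θ = 205° → φ = -59.9553°, λ = 12.0592°.
Leg 2: from (-59.9553°, 12.0592°), δ = 886.6/6378.137 = 0.139006 rad, θ = 352.3° → φ = -52.0491°, λ = 10.3293°.

latitude -52.0491°, longitude 10.3293°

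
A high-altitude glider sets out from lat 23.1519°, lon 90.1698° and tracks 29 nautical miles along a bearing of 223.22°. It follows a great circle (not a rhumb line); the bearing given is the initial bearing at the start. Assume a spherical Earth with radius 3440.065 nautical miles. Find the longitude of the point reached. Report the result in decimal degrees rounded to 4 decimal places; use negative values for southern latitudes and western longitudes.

The arc subtends δ = 29/3440.065 = 0.008430 rad at the centre.
Start latitude φ₁ = 0.404077 rad; initial bearing θ = 3.895924 rad.
Destination latitude: φ₂ = arcsin( sin φ₁ cos δ + cos φ₁ sin δ cos θ ) = arcsin(0.387508) = 22.7995°.
Then Δλ = atan2(-0.005308, 0.847608) = -0.006262 rad, from sin θ sin δ cos φ₁ over cos δ − sin φ₁ sin φ₂.
λ₂ = 90.1698° + -0.3588° = 89.8110°.

longitude 89.8110°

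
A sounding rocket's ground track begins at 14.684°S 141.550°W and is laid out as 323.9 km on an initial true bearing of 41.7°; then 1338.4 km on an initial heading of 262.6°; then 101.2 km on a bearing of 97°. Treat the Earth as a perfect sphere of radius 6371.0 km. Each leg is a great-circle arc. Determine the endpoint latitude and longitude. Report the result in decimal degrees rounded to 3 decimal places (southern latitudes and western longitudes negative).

Apply the spherical direct solution leg by leg, carrying full precision between legs.
Leg 1: from (-14.684°, -141.550°), δ = 323.9/6371 = 0.050840 rad, θ = 41.7° → φ = -12.501°, λ = -139.566°.
Leg 2: from (-12.501°, -139.566°), δ = 1338.4/6371 = 0.210077 rad, θ = 262.6° → φ = -13.764°, λ = -151.859°.
Leg 3: from (-13.764°, -151.859°), δ = 101.2/6371 = 0.015884 rad, θ = 97° → φ = -13.873°, λ = -150.928°.

latitude -13.873°, longitude -150.928°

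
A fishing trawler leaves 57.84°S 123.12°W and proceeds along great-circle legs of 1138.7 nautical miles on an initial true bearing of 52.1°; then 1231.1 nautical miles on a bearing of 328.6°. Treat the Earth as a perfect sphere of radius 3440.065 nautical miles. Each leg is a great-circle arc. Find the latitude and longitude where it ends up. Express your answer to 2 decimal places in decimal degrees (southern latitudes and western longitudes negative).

Apply the spherical direct solution leg by leg, carrying full precision between legs.
Leg 1: from (-57.84°, -123.12°), δ = 1138.7/3440.065 = 0.331011 rad, θ = 52.1° → φ = -43.97°, λ = -102.24°.
Leg 2: from (-43.97°, -102.24°), δ = 1231.1/3440.065 = 0.357871 rad, θ = 328.6° → φ = -25.80°, λ = -113.94°.

latitude -25.80°, longitude -113.94°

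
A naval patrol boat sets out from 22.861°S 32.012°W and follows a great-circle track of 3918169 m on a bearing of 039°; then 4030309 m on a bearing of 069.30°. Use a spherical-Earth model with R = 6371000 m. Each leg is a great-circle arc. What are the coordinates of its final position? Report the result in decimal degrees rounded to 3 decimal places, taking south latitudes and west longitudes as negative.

latitude 16.578°, longitude 24.626°

Apply the spherical direct solution leg by leg, carrying full precision between legs.
Leg 1: from (-22.861°, -32.012°), δ = 3918169/6371000 = 0.615001 rad, θ = 39° → φ = 5.500°, λ = -10.618°.
Leg 2: from (5.500°, -10.618°), δ = 4030309/6371000 = 0.632602 rad, θ = 69.3° → φ = 16.578°, λ = 24.626°.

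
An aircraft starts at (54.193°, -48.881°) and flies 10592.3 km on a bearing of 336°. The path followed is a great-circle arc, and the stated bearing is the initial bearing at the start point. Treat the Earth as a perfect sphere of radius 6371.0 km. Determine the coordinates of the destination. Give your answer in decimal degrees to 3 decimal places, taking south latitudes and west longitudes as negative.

Angular distance δ = d/R = 10592.3 / 6371 = 1.662580 rad.
Start latitude φ₁ = 0.945846 rad; initial bearing θ = 5.864306 rad.
Applying the spherical law of cosines for sides, sin φ₂ = sin φ₁ cos δ + cos φ₁ sin δ cos θ = 0.457894, so φ₂ = 27.251°.
Δλ = atan2( sin θ sin δ cos φ₁ , cos δ − sin φ₁ sin φ₂ ) = atan2(-0.236962, -0.463004) = -2.668555 rad = -152.897°.
λ₂ = -48.881° + -152.897° = -201.778°, normalized to (−180°, 180°] → 158.222°.

latitude 27.251°, longitude 158.222°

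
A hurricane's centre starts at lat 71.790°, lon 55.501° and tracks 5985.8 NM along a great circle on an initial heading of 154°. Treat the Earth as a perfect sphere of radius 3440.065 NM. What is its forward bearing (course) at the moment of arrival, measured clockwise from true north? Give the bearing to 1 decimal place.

Central angle δ = d/R = 1.740025 rad.
Converting: φ₁ = 1.252972 rad, θ = 2.687807 rad.
sin φ₂ = sin φ₁ cos δ + cos φ₁ sin δ cos θ = (0.949918)(-0.168422) + (0.312501)(0.985715)(-0.898794) = -0.436849
φ₂ = asin(-0.436849) = -0.452093 rad = -25.903°.
Δλ = atan2( sin θ sin δ cos φ₁ , cos δ − sin φ₁ sin φ₂ ) = atan2(0.135034, 0.246548) = 0.501076 rad = 28.710°.
λ₂ = 55.501° + 28.710° = 84.211°.
The forward bearing on arrival equals the back-azimuth from the destination plus 180°.
Back-azimuth from P₂ (-25.9°, 84.2°) to P₁ (71.8°, 55.5°), with Δλ' = λ₁ − λ₂ = -28.7°: atan2( sin Δλ' cos φ₁ , cos φ₂ sin φ₁ − sin φ₂ cos φ₁ cos Δλ' ) = 351.2°.
Final bearing = (351.2° + 180°) mod 360° = 171.2°.

final bearing 171.2°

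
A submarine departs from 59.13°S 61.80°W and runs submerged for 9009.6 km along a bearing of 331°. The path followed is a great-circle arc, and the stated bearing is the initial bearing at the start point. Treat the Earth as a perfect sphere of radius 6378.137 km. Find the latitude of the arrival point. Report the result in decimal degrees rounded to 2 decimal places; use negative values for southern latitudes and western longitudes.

Central angle δ = d/R = 1.412575 rad.
Converting: φ₁ = -1.032013 rad, θ = 5.777040 rad.
Destination latitude: φ₂ = arcsin( sin φ₁ cos δ + cos φ₁ sin δ cos θ ) = arcsin(0.307915) = 17.93°.
Δλ = atan2( sin θ sin δ cos φ₁ , cos δ − sin φ₁ sin φ₂ ) = atan2(-0.245645, 0.421855) = -0.527301 rad = -30.21°.
Hence λ₂ = -61.80° + -30.21° = -92.01°.

latitude 17.93°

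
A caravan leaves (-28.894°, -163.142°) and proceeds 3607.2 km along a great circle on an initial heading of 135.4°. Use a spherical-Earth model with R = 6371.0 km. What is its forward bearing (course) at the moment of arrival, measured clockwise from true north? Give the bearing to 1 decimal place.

Angular distance δ = d/R = 3607.2 / 6371 = 0.566191 rad.
Start latitude φ₁ = -0.504295 rad; initial bearing θ = 2.363176 rad.
Destination latitude: φ₂ = arcsin( sin φ₁ cos δ + cos φ₁ sin δ cos θ ) = arcsin(-0.742188) = -47.918°.
For the longitude increment, Δλ = atan2( sin θ sin δ cos φ₁, cos δ − sin φ₁ sin φ₂ ) = atan2(0.329762, 0.485332) = 34.194°.
λ₂ = -163.142° + 34.194° = -128.948°.
The forward bearing on arrival equals the back-azimuth from the destination plus 180°.
Back-azimuth from P₂ (-47.9°, -128.9°) to P₁ (-28.9°, -163.1°), with Δλ' = λ₁ − λ₂ = -34.2°: atan2( sin Δλ' cos φ₁ , cos φ₂ sin φ₁ − sin φ₂ cos φ₁ cos Δλ' ) = 293.5°.
Final bearing = (293.5° + 180°) mod 360° = 113.5°.

final bearing 113.5°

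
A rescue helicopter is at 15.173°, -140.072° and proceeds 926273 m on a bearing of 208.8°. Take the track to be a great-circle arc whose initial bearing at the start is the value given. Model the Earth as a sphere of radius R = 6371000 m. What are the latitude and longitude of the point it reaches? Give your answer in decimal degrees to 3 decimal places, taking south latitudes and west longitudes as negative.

Central angle δ = d/R = 0.145389 rad.
Start latitude φ₁ = 0.264819 rad; initial bearing θ = 3.644247 rad.
sin φ₂ = sin φ₁ cos δ + cos φ₁ sin δ cos θ = (0.261734)(0.989450) + (0.965140)(0.144877)(-0.876307) = 0.136442
φ₂ = asin(0.136442) = 0.136869 rad = 7.842°.
For the longitude increment, Δλ = atan2( sin θ sin δ cos φ₁, cos δ − sin φ₁ sin φ₂ ) = atan2(-0.067362, 0.953738) = -4.040°.
Hence λ₂ = -140.072° + -4.040° = -144.112°.

latitude 7.842°, longitude -144.112°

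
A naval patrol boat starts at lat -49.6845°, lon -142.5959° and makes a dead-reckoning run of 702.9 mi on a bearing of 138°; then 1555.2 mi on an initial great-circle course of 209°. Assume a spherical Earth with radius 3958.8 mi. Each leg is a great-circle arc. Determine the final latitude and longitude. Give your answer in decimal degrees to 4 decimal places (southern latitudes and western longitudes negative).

latitude -72.9025°, longitude -169.3226°

Apply the spherical direct solution leg by leg, carrying full precision between legs.
Leg 1: from (-49.6845°, -142.5959°), δ = 702.9/3958.8 = 0.177554 rad, θ = 138° → φ = -56.6604°, λ = -130.1783°.
Leg 2: from (-56.6604°, -130.1783°), δ = 1555.2/3958.8 = 0.392846 rad, θ = 209° → φ = -72.9025°, λ = -169.3226°.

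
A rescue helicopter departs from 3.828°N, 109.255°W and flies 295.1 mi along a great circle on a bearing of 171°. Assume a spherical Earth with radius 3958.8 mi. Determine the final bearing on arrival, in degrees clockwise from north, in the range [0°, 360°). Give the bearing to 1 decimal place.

final bearing 171.0°

δ = 295.1/3958.8 = 0.074543 rad (4.2710°).
Start latitude φ₁ = 0.066811 rad; initial bearing θ = 2.984513 rad.
sin φ₂ = sin φ₁ cos δ + cos φ₁ sin δ cos θ = (0.066762)(0.997223) + (0.997769)(0.074474)(-0.987688) = -0.006817
φ₂ = asin(-0.006817) = -0.006817 rad = -0.391°.
For the longitude increment, Δλ = atan2( sin θ sin δ cos φ₁, cos δ − sin φ₁ sin φ₂ ) = atan2(0.011624, 0.997678) = 0.668°.
λ₂ = -109.255° + 0.668° = -108.587°.
The forward bearing on arrival equals the back-azimuth from the destination plus 180°.
Back-azimuth from P₂ (-0.4°, -108.6°) to P₁ (3.8°, -109.3°), with Δλ' = λ₁ − λ₂ = -0.7°: atan2( sin Δλ' cos φ₁ , cos φ₂ sin φ₁ − sin φ₂ cos φ₁ cos Δλ' ) = 351.0°.
Final bearing = (351.0° + 180°) mod 360° = 171.0°.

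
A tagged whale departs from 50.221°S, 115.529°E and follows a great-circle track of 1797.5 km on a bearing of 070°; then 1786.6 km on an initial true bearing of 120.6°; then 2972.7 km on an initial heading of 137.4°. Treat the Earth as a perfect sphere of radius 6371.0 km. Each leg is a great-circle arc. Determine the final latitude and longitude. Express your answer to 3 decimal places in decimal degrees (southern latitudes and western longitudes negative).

latitude -63.015°, longitude -160.215°

Apply the spherical direct solution leg by leg, carrying full precision between legs.
Leg 1: from (-50.221°, 115.529°), δ = 1797.5/6371 = 0.282138 rad, θ = 70° → φ = -42.626°, λ = 136.357°.
Leg 2: from (-42.626°, 136.357°), δ = 1786.6/6371 = 0.280427 rad, θ = 120.6° → φ = -48.974°, λ = 157.637°.
Leg 3: from (-48.974°, 157.637°), δ = 2972.7/6371 = 0.466599 rad, θ = 137.4° → φ = -63.015°, λ = -160.215°.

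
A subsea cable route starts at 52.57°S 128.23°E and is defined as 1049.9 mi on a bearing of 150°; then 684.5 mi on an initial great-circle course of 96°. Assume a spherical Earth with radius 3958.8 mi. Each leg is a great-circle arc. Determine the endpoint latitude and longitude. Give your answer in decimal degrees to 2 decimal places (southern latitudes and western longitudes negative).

latitude -63.96°, longitude 169.05°

Apply the spherical direct solution leg by leg, carrying full precision between legs.
Leg 1: from (-52.57°, 128.23°), δ = 1049.9/3958.8 = 0.265207 rad, θ = 150° → φ = -64.73°, λ = 146.11°.
Leg 2: from (-64.73°, 146.11°), δ = 684.5/3958.8 = 0.172906 rad, θ = 96° → φ = -63.96°, λ = 169.05°.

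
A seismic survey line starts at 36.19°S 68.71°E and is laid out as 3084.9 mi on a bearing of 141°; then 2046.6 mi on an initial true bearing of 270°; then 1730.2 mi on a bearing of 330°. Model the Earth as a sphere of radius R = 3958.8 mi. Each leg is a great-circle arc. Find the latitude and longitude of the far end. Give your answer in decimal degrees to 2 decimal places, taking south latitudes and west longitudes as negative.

latitude -25.78°, longitude 67.30°

Apply the spherical direct solution leg by leg, carrying full precision between legs.
Leg 1: from (-36.19°, 68.71°), δ = 3084.9/3958.8 = 0.779251 rad, θ = 141° → φ = -59.41°, λ = 129.06°.
Leg 2: from (-59.41°, 129.06°), δ = 2046.6/3958.8 = 0.516975 rad, θ = 270° → φ = -48.45°, λ = 80.89°.
Leg 3: from (-48.45°, 80.89°), δ = 1730.2/3958.8 = 0.437052 rad, θ = 330° → φ = -25.78°, λ = 67.30°.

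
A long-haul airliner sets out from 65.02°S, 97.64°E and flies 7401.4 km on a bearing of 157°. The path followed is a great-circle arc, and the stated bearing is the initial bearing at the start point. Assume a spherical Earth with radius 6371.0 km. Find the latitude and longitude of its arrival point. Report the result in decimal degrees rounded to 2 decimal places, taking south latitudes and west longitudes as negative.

latitude -45.82°, longitude -113.32°

Central angle δ = d/R = 1.161733 rad.
With φ₁ = -65.02° = -1.134813 rad and θ = 157° = 2.740167 rad:
Applying the spherical law of cosines for sides, sin φ₂ = sin φ₁ cos δ + cos φ₁ sin δ cos θ = -0.717201, so φ₂ = -45.82°.
Δλ = atan2( sin θ sin δ cos φ₁ , cos δ − sin φ₁ sin φ₂ ) = atan2(0.151392, -0.252360) = 2.601242 rad = 149.04°.
λ₂ = 97.64° + 149.04° = 246.68°, normalized to (−180°, 180°] → -113.32°.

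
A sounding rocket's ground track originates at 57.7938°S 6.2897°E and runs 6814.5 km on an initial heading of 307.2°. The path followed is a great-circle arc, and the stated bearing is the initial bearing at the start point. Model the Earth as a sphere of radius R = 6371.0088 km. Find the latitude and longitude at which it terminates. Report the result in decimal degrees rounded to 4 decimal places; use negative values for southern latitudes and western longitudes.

latitude -7.1194°, longitude -38.4587°

δ = 6814.5/6371.0088 = 1.069611 rad (61.2842°).
Start latitude φ₁ = -1.008692 rad; initial bearing θ = 5.361651 rad.
sin φ₂ = sin φ₁ cos δ + cos φ₁ sin δ cos θ = (-0.846135)(0.480466) + (0.532968)(0.877014)(0.604599) = -0.123937
φ₂ = asin(-0.123937) = -0.124257 rad = -7.1194°.
For the longitude increment, Δλ = atan2( sin θ sin δ cos φ₁, cos δ − sin φ₁ sin φ₂ ) = atan2(-0.372314, 0.375598) = -44.7484°.
λ₂ = 6.2897° + -44.7484° = -38.4587°.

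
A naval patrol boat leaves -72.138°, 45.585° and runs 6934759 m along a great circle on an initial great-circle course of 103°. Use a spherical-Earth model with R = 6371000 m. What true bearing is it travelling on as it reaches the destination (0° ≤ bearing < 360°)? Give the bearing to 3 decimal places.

final bearing 20.224°

Central angle δ = d/R = 1.088488 rad.
Start latitude φ₁ = -1.259046 rad; initial bearing θ = 1.797689 rad.
Destination latitude: φ₂ = arcsin( sin φ₁ cos δ + cos φ₁ sin δ cos θ ) = arcsin(-0.502595) = -30.172°.
Then Δλ = atan2(0.264772, -0.014544) = 1.625672 rad, from sin θ sin δ cos φ₁ over cos δ − sin φ₁ sin φ₂.
Hence λ₂ = 45.585° + 93.144° = 138.729°.
The forward bearing on arrival equals the back-azimuth from the destination plus 180°.
Back-azimuth from P₂ (-30.172°, 138.729°) to P₁ (-72.138°, 45.585°), with Δλ' = λ₁ − λ₂ = -93.144°: atan2( sin Δλ' cos φ₁ , cos φ₂ sin φ₁ − sin φ₂ cos φ₁ cos Δλ' ) = 200.224°.
Final bearing = (200.224° + 180°) mod 360° = 20.224°.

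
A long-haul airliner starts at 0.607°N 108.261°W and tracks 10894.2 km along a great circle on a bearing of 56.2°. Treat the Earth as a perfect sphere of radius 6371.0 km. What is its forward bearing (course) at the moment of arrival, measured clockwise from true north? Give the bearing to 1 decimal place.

The arc subtends δ = 10894.2/6371 = 1.709967 rad at the centre.
Start latitude φ₁ = 0.010594 rad; initial bearing θ = 0.980875 rad.
sin φ₂ = sin φ₁ cos δ + cos φ₁ sin δ cos θ = (0.010594)(-0.138722) + (0.999944)(0.990331)(0.556296) = 0.549416
φ₂ = asin(0.549416) = 0.581666 rad = 33.327°.
For the longitude increment, Δλ = atan2( sin θ sin δ cos φ₁, cos δ − sin φ₁ sin φ₂ ) = atan2(0.822904, -0.144542) = 99.962°.
λ₂ = λ₁ + Δλ = -8.299°.
The forward bearing on arrival equals the back-azimuth from the destination plus 180°.
Back-azimuth from P₂ (33.3°, -8.3°) to P₁ (0.6°, -108.3°), with Δλ' = λ₁ − λ₂ = -100.0°: atan2( sin Δλ' cos φ₁ , cos φ₂ sin φ₁ − sin φ₂ cos φ₁ cos Δλ' ) = 276.0°.
Final bearing = (276.0° + 180°) mod 360° = 96.0°.

final bearing 96.0°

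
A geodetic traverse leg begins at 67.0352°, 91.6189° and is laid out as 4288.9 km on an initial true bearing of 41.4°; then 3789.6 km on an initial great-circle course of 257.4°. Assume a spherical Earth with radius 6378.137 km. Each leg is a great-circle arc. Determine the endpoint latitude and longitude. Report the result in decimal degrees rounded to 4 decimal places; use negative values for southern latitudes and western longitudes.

Apply the spherical direct solution leg by leg, carrying full precision between legs.
Leg 1: from (67.0352°, 91.6189°), δ = 4288.9/6378.137 = 0.672438 rad, θ = 41.4° → φ = 64.5026°, λ = -161.5031°.
Leg 2: from (64.5026°, -161.5031°), δ = 3789.6/6378.137 = 0.594155 rad, θ = 257.4° → φ = 44.0551°, λ = 149.0160°.

latitude 44.0551°, longitude 149.0160°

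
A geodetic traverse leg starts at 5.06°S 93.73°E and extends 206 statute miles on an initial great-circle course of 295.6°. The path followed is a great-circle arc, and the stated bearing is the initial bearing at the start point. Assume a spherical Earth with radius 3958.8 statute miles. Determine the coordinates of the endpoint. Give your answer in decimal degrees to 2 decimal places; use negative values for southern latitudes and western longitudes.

latitude -3.77°, longitude 91.04°

Angular distance δ = d/R = 206 / 3958.8 = 0.052036 rad.
With φ₁ = -5.06° = -0.088314 rad and θ = 295.6° = 5.159193 rad:
Destination latitude: φ₂ = arcsin( sin φ₁ cos δ + cos φ₁ sin δ cos θ ) = arcsin(-0.065693) = -3.77°.
Then Δλ = atan2(-0.046724, 0.992852) = -0.047025 rad, from sin θ sin δ cos φ₁ over cos δ − sin φ₁ sin φ₂.
λ₂ = 93.73° + -2.69° = 91.04°.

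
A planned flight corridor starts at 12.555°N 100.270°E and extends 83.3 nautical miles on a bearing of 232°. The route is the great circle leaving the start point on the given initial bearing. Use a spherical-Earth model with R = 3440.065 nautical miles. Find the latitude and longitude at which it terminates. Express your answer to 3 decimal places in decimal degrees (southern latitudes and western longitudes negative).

Central angle δ = d/R = 0.024215 rad.
With φ₁ = 12.555° = 0.219126 rad and θ = 232° = 4.049164 rad:
Destination latitude: φ₂ = arcsin( sin φ₁ cos δ + cos φ₁ sin δ cos θ ) = arcsin(0.202763) = 11.699°.
Then Δλ = atan2(-0.018623, 0.955631) = -0.019486 rad, from sin θ sin δ cos φ₁ over cos δ − sin φ₁ sin φ₂.
λ₂ = λ₁ + Δλ = 99.154°.

latitude 11.699°, longitude 99.154°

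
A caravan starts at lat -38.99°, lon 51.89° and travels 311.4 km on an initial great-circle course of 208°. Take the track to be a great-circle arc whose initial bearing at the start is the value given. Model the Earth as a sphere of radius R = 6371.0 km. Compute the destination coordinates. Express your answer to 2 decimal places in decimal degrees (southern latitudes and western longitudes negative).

δ = 311.4/6371 = 0.048878 rad (2.8005°).
Converting: φ₁ = -0.680504 rad, θ = 3.630285 rad.
sin φ₂ = sin φ₁ cos δ + cos φ₁ sin δ cos θ = (-0.629185)(0.998806) + (0.777256)(0.048858)(-0.882948) = -0.661964
φ₂ = asin(-0.661964) = -0.723435 rad = -41.45°.
For the longitude increment, Δλ = atan2( sin θ sin δ cos φ₁, cos δ − sin φ₁ sin φ₂ ) = atan2(-0.017828, 0.582308) = -1.75°.
Hence λ₂ = 51.89° + -1.75° = 50.14°.

latitude -41.45°, longitude 50.14°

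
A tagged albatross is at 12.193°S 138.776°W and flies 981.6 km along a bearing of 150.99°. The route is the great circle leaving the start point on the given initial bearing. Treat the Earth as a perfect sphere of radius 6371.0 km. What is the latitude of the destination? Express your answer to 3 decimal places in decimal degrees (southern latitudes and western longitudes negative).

Central angle δ = d/R = 0.154073 rad.
Start latitude φ₁ = -0.212808 rad; initial bearing θ = 2.635273 rad.
Applying the spherical law of cosines for sides, sin φ₂ = sin φ₁ cos δ + cos φ₁ sin δ cos θ = -0.339886, so φ₂ = -19.870°.
Δλ = atan2( sin θ sin δ cos φ₁ , cos δ − sin φ₁ sin φ₂ ) = atan2(0.072746, 0.916368) = 0.079218 rad = 4.539°.
Hence λ₂ = -138.776° + 4.539° = -134.237°.

latitude -19.870°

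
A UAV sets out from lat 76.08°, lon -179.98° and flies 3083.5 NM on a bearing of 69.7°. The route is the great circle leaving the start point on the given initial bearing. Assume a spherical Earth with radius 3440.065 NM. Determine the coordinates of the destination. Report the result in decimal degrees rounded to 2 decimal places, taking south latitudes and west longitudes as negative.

Angular distance δ = d/R = 3083.5 / 3440.065 = 0.896349 rad.
With φ₁ = 76.08° = 1.327846 rad and θ = 69.7° = 1.216494 rad:
Applying the spherical law of cosines for sides, sin φ₂ = sin φ₁ cos δ + cos φ₁ sin δ cos θ = 0.671314, so φ₂ = 42.17°.
Then Δλ = atan2(0.176225, -0.027134) = 1.723569 rad, from sin θ sin δ cos φ₁ over cos δ − sin φ₁ sin φ₂.
Hence λ₂ = -179.98° + 98.75° = -81.23°.

latitude 42.17°, longitude -81.23°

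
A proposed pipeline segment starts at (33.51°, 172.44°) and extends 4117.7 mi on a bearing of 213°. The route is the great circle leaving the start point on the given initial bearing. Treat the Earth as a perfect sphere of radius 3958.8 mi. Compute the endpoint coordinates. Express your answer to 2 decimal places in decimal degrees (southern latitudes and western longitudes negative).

latitude -18.89°, longitude 142.67°

Central angle δ = d/R = 1.040138 rad.
Converting: φ₁ = 0.584860 rad, θ = 3.717551 rad.
sin φ₂ = sin φ₁ cos δ + cos φ₁ sin δ cos θ = (0.552083)(0.506101) + (0.833789)(0.862474)(-0.838671) = -0.323697
φ₂ = asin(-0.323697) = -0.329634 rad = -18.89°.
For the longitude increment, Δλ = atan2( sin θ sin δ cos φ₁, cos δ − sin φ₁ sin φ₂ ) = atan2(-0.391662, 0.684808) = -29.77°.
Hence λ₂ = 172.44° + -29.77° = 142.67°.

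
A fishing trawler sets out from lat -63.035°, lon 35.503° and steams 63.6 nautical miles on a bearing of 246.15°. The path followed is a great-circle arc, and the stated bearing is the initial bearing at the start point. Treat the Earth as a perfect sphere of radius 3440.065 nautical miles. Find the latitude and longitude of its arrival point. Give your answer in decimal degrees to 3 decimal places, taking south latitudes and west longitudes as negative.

latitude -63.447°, longitude 33.335°

The arc subtends δ = 63.6/3440.065 = 0.018488 rad at the centre.
Start latitude φ₁ = -1.100168 rad; initial bearing θ = 4.296128 rad.
Destination latitude: φ₂ = arcsin( sin φ₁ cos δ + cos φ₁ sin δ cos θ ) = arcsin(-0.894521) = -63.447°.
For the longitude increment, Δλ = atan2( sin θ sin δ cos φ₁, cos δ − sin φ₁ sin φ₂ ) = atan2(-0.007667, 0.202557) = -2.168°.
Hence λ₂ = 35.503° + -2.168° = 33.335°.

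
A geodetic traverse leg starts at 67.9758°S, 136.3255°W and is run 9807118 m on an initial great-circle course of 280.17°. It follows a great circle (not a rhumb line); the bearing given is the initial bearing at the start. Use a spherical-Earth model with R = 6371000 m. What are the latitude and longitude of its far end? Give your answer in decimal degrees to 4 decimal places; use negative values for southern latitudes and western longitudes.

latitude 2.1217°, longitude 143.7834°

The arc subtends δ = 9807118/6371000 = 1.539337 rad at the centre.
Start latitude φ₁ = -1.186402 rad; initial bearing θ = 4.889889 rad.
Applying the spherical law of cosines for sides, sin φ₂ = sin φ₁ cos δ + cos φ₁ sin δ cos θ = 0.037022, so φ₂ = 2.1217°.
For the longitude increment, Δλ = atan2( sin θ sin δ cos φ₁, cos δ − sin φ₁ sin φ₂ ) = atan2(-0.368924, 0.065774) = -79.8911°.
λ₂ = -136.3255° + -79.8911° = -216.2166°, normalized to (−180°, 180°] → 143.7834°.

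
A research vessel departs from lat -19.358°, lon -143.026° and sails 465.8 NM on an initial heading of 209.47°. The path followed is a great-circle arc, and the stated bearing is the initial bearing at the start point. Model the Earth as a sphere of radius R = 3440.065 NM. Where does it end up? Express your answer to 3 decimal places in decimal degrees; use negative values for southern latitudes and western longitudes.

latitude -26.060°, longitude -147.266°

Angular distance δ = d/R = 465.8 / 3440.065 = 0.135404 rad.
Converting: φ₁ = -0.337861 rad, θ = 3.655941 rad.
sin φ₂ = sin φ₁ cos δ + cos φ₁ sin δ cos θ = (-0.331470)(0.990847) + (0.943466)(0.134991)(-0.870613) = -0.439316
φ₂ = asin(-0.439316) = -0.454838 rad = -26.060°.
Then Δλ = atan2(-0.062657, 0.845227) = -0.073995 rad, from sin θ sin δ cos φ₁ over cos δ − sin φ₁ sin φ₂.
Hence λ₂ = -143.026° + -4.240° = -147.266°.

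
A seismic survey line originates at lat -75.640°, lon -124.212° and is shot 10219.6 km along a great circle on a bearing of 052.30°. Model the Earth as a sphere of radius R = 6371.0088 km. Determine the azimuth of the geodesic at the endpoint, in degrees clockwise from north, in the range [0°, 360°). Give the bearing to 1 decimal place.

Central angle δ = d/R = 1.604079 rad.
Converting: φ₁ = -1.320167 rad, θ = 0.912807 rad.
sin φ₂ = sin φ₁ cos δ + cos φ₁ sin δ cos θ = (-0.968757)(-0.033276) + (0.248014)(0.999446)(0.611527) = 0.183820
φ₂ = asin(0.183820) = 0.184871 rad = 10.592°.
Then Δλ = atan2(0.196126, 0.144800) = 0.934823 rad, from sin θ sin δ cos φ₁ over cos δ − sin φ₁ sin φ₂.
Hence λ₂ = -124.212° + 53.561° = -70.651°.
The forward bearing on arrival equals the back-azimuth from the destination plus 180°.
Back-azimuth from P₂ (10.6°, -70.7°) to P₁ (-75.6°, -124.2°), with Δλ' = λ₁ − λ₂ = -53.6°: atan2( sin Δλ' cos φ₁ , cos φ₂ sin φ₁ − sin φ₂ cos φ₁ cos Δλ' ) = 191.5°.
Final bearing = (191.5° + 180°) mod 360° = 11.5°.

final bearing 11.5°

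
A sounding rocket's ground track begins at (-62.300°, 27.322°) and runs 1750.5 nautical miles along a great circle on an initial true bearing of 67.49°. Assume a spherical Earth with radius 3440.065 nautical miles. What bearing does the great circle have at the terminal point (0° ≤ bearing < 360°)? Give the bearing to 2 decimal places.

final bearing 36.20°

δ = 1750.5/3440.065 = 0.508857 rad (29.1553°).
Converting: φ₁ = -1.087340 rad, θ = 1.177923 rad.
Applying the spherical law of cosines for sides, sin φ₂ = sin φ₁ cos δ + cos φ₁ sin δ cos θ = -0.686517, so φ₂ = -43.355°.
Δλ = atan2( sin θ sin δ cos φ₁ , cos δ − sin φ₁ sin φ₂ ) = atan2(0.209208, 0.265465) = 0.667431 rad = 38.241°.
λ₂ = λ₁ + Δλ = 65.563°.
The forward bearing on arrival equals the back-azimuth from the destination plus 180°.
Back-azimuth from P₂ (-43.35°, 65.56°) to P₁ (-62.30°, 27.32°), with Δλ' = λ₁ − λ₂ = -38.24°: atan2( sin Δλ' cos φ₁ , cos φ₂ sin φ₁ − sin φ₂ cos φ₁ cos Δλ' ) = 216.20°.
Final bearing = (216.20° + 180°) mod 360° = 36.20°.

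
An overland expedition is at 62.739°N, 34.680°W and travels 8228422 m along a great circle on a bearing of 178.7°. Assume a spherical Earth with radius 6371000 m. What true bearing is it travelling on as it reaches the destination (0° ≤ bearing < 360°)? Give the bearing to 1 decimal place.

Angular distance δ = d/R = 8228422 / 6371000 = 1.291543 rad.
Start latitude φ₁ = 1.095002 rad; initial bearing θ = 3.118903 rad.
Applying the spherical law of cosines for sides, sin φ₂ = sin φ₁ cos δ + cos φ₁ sin δ cos θ = -0.195165, so φ₂ = -11.254°.
Δλ = atan2( sin θ sin δ cos φ₁ , cos δ − sin φ₁ sin φ₂ ) = atan2(0.009989, 0.449126) = 0.022238 rad = 1.274°.
λ₂ = λ₁ + Δλ = -33.406°.
The forward bearing on arrival equals the back-azimuth from the destination plus 180°.
Back-azimuth from P₂ (-11.3°, -33.4°) to P₁ (62.7°, -34.7°), with Δλ' = λ₁ − λ₂ = -1.3°: atan2( sin Δλ' cos φ₁ , cos φ₂ sin φ₁ − sin φ₂ cos φ₁ cos Δλ' ) = 359.4°.
Final bearing = (359.4° + 180°) mod 360° = 179.4°.

final bearing 179.4°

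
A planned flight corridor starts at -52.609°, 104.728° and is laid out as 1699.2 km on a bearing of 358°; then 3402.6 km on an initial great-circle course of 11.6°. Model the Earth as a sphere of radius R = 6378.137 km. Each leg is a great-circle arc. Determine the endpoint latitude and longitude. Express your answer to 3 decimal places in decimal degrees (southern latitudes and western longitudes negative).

Apply the spherical direct solution leg by leg, carrying full precision between legs.
Leg 1: from (-52.609°, 104.728°), δ = 1699.2/6378.137 = 0.266410 rad, θ = 358° → φ = -37.352°, λ = 104.066°.
Leg 2: from (-37.352°, 104.066°), δ = 3402.6/6378.137 = 0.533479 rad, θ = 11.6° → φ = -7.262°, λ = 109.982°.

latitude -7.262°, longitude 109.982°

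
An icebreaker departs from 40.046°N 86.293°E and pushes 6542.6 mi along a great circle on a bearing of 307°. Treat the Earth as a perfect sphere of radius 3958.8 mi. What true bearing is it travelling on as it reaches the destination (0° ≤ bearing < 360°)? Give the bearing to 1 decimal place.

final bearing 222.0°

Angular distance δ = d/R = 6542.6 / 3958.8 = 1.652673 rad.
Start latitude φ₁ = 0.698935 rad; initial bearing θ = 5.358161 rad.
Applying the spherical law of cosines for sides, sin φ₂ = sin φ₁ cos δ + cos φ₁ sin δ cos θ = 0.406542, so φ₂ = 23.988°.
Then Δλ = atan2(-0.609330, -0.343355) = -2.083942 rad, from sin θ sin δ cos φ₁ over cos δ − sin φ₁ sin φ₂.
λ₂ = λ₁ + Δλ = -33.108°.
The forward bearing on arrival equals the back-azimuth from the destination plus 180°.
Back-azimuth from P₂ (24.0°, -33.1°) to P₁ (40.0°, 86.3°), with Δλ' = λ₁ − λ₂ = 119.4°: atan2( sin Δλ' cos φ₁ , cos φ₂ sin φ₁ − sin φ₂ cos φ₁ cos Δλ' ) = 42.0°.
Final bearing = (42.0° + 180°) mod 360° = 222.0°.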